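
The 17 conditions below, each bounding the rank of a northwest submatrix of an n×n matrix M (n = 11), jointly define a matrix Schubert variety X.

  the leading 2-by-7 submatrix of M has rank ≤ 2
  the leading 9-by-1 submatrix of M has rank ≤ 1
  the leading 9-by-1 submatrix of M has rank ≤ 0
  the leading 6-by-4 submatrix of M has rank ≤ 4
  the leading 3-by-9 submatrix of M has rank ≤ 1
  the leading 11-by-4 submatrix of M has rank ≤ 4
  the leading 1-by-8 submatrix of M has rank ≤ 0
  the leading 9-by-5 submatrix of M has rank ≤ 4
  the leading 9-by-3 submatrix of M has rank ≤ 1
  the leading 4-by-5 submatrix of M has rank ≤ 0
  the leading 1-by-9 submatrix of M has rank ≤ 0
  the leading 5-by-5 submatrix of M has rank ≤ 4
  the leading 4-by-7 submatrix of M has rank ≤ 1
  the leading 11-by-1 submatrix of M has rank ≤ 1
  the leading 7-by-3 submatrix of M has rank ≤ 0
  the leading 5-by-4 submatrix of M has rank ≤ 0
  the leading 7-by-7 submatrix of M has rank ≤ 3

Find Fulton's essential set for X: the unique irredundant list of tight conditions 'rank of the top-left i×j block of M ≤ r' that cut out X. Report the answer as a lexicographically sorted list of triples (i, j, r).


Reconstructing r_w from the 17 given conditions:

  R[1]: 0 0 0 0 0 0 0 0 0 1 1
  R[2]: 0 0 0 0 0 1 1 1 1 2 2
  R[3]: 0 0 0 0 0 1 1 1 1 2 3
  R[4]: 0 0 0 0 0 1 1 2 2 3 4
  R[5]: 0 0 0 0 1 2 2 3 3 4 5
  R[6]: 0 0 0 1 2 3 3 4 4 5 6
  R[7]: 0 0 0 1 2 3 3 4 5 6 7
  R[8]: 0 1 1 2 3 4 4 5 6 7 8
  R[9]: 0 1 1 2 3 4 5 6 7 8 9
  R[10]: 1 2 2 3 4 5 6 7 8 9 10
  R[11]: 1 2 3 4 5 6 7 8 9 10 11

hence w(1..11) = (10, 6, 11, 8, 5, 4, 9, 2, 7, 1, 3).

D(w) has 42 cells with 9 SE-corners; essential set:

[(1, 9, 0), (3, 9, 1), (4, 5, 0), (4, 7, 1), (5, 4, 0), (7, 3, 0), (7, 7, 3), (9, 1, 0), (9, 3, 1)]


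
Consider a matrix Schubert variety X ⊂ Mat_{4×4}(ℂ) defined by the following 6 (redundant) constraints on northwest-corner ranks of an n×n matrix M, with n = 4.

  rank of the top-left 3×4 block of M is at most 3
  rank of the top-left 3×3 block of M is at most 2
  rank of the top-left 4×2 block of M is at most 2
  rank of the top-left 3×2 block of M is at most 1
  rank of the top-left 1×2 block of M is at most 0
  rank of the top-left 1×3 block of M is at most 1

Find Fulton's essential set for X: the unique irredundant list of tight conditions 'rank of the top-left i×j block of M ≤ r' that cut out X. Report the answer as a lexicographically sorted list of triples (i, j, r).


Reconstructing r_w from the 6 given conditions:

  row 1: 0  0  1  1
  row 2: 1  1  2  2
  row 3: 1  1  2  3
  row 4: 1  2  3  4

hence w(1..4) = (3, 1, 4, 2).

Fulton essential set (2 of the 3 Rothe cells):

[(1, 2, 0), (3, 2, 1)]


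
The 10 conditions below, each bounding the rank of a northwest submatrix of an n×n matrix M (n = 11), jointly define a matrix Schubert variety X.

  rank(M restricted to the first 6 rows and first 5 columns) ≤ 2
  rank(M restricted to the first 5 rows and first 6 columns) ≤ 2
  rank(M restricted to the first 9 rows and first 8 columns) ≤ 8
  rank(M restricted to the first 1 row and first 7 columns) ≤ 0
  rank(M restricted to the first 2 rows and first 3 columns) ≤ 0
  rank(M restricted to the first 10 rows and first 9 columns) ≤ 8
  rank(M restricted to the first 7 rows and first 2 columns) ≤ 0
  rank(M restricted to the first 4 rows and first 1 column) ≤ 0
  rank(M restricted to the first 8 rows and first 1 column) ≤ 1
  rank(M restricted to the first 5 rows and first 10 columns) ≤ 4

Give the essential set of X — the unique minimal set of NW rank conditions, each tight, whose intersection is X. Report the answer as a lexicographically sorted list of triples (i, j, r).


Computing R[i][j] = min implied NW-rank bound (n=11, 10 conditions):

  R[1]: 0  0  0  0  0  0  0  1  1  1  1
  R[2]: 0  0  0  1  1  1  1  2  2  2  2
  R[3]: 0  0  1  2  2  2  2  3  3  3  3
  R[4]: 0  0  1  2  2  2  3  4  4  4  4
  R[5]: 0  0  1  2  2  2  3  4  4  4  5
  R[6]: 0  0  1  2  2  3  4  5  5  5  6
  R[7]: 0  0  1  2  3  4  5  6  6  6  7
  R[8]: 1  1  2  3  4  5  6  7  7  7  8
  R[9]: 1  2  3  4  5  6  7  8  8  8  9
  R[10]: 1  2  3  4  5  6  7  8  8  9  10
  R[11]: 1  2  3  4  5  6  7  8  9  10  11

the unique w with this rank table is (8, 4, 3, 7, 11, 6, 5, 1, 2, 10, 9).

ℓ(w)=28; the 7 essential cells (i,j,r):

[(1, 7, 0), (2, 3, 0), (5, 6, 2), (5, 10, 4), (6, 5, 2), (7, 2, 0), (10, 9, 8)]


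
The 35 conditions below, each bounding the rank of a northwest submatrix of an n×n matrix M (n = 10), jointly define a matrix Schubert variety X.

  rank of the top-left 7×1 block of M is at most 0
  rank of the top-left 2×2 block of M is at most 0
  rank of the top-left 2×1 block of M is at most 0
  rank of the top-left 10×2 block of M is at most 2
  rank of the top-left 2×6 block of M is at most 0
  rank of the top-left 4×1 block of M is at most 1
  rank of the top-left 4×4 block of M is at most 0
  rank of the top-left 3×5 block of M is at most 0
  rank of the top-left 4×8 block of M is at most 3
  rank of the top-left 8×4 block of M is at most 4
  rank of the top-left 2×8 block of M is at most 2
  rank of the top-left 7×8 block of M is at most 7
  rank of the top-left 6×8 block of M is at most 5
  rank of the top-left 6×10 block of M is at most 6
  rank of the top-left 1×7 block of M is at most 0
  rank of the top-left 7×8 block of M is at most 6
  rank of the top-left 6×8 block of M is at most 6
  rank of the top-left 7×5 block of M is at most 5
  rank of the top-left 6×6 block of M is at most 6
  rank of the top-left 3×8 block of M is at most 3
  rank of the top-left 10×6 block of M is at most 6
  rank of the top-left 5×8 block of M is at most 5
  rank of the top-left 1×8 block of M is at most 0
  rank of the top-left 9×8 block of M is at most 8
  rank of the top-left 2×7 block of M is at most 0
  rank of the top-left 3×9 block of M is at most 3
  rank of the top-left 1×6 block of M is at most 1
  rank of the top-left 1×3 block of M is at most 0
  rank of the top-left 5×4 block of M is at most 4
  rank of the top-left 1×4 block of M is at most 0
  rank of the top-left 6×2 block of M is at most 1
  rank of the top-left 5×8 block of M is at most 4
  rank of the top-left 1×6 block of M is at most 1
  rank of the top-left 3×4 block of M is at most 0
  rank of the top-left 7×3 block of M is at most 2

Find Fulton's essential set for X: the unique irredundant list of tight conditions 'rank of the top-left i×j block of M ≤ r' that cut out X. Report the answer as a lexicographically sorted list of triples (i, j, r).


Reconstructing r_w from the 35 given conditions:

  i=1: 0 0 0 0 0 0 0 0 1 1
  i=2: 0 0 0 0 0 0 0 1 2 2
  i=3: 0 0 0 0 0 1 1 2 3 3
  i=4: 0 0 0 0 1 2 2 3 4 4
  i=5: 0 1 1 1 2 3 3 4 5 5
  i=6: 0 1 2 2 3 4 4 5 6 6
  i=7: 0 1 2 3 4 5 5 6 7 7
  i=8: 1 2 3 4 5 6 6 7 8 8
  i=9: 1 2 3 4 5 6 7 8 9 9
  i=10: 1 2 3 4 5 6 7 8 9 10

second differences of R give the permutation w = (9, 8, 6, 5, 2, 3, 4, 1, 7, 10).

D(w) has 27 cells with 5 SE-corners; essential set:

[(1, 8, 0), (2, 7, 0), (3, 5, 0), (4, 4, 0), (7, 1, 0)]


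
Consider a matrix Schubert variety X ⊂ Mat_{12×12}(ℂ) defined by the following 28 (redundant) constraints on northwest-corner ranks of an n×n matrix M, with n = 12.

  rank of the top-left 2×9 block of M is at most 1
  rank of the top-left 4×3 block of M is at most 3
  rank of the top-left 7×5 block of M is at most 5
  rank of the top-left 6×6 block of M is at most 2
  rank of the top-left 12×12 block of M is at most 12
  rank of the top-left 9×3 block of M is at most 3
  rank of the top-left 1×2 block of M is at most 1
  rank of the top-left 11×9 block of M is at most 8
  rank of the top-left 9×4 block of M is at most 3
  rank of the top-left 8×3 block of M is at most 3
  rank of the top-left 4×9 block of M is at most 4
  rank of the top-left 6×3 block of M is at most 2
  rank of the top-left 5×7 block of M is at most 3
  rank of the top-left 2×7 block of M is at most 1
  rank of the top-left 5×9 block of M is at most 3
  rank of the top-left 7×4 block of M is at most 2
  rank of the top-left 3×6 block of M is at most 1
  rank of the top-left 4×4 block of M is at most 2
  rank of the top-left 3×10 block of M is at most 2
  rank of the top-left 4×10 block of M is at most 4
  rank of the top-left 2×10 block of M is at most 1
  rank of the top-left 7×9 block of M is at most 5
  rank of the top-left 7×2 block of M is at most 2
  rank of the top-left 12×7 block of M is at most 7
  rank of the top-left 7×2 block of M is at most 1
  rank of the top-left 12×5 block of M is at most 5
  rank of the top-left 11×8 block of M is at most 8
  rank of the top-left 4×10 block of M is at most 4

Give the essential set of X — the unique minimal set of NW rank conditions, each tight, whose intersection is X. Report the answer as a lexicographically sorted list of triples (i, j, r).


Recovering R(i,j) via the rank-extension bound from the 28 conditions:

  1  1  1  1  1  1  1  1  1  1  1  1
  1  1  1  1  1  1  1  1  1  1  2  2
  1  1  1  1  1  1  2  2  2  2  3  3
  1  1  2  2  2  2  3  3  3  3  4  4
  1  1  2  2  2  2  3  3  3  4  5  5
  1  1  2  2  2  2  3  4  4  5  6  6
  1  1  2  2  3  3  4  5  5  6  7  7
  1  2  3  3  4  4  5  6  6  7  8  8
  1  2  3  3  4  5  6  7  7  8  9  9
  1  2  3  4  5  6  7  8  8  9  10  10
  1  2  3  4  5  6  7  8  8  9  10  11
  1  2  3  4  5  6  7  8  9  10  11  12

so w = (1, 11, 7, 3, 10, 8, 5, 2, 6, 4, 12, 9).

8 SE-corners of the 29-cell Rothe diagram give Ess(w):

[(2, 10, 1), (3, 6, 1), (5, 9, 3), (6, 6, 2), (7, 2, 1), (7, 4, 2), (9, 4, 3), (11, 9, 8)]


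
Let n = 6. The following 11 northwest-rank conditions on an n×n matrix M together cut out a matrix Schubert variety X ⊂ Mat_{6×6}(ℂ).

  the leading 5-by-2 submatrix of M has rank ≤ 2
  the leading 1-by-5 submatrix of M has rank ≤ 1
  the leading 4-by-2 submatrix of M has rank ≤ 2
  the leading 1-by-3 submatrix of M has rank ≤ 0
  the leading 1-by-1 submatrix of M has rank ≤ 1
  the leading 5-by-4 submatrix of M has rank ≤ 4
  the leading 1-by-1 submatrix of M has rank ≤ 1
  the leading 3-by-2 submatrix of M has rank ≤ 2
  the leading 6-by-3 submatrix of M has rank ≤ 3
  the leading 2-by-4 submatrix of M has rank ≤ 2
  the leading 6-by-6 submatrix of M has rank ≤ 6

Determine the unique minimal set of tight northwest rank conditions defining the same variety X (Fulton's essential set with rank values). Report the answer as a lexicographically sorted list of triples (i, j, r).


Reconstructing r_w from the 11 given conditions:

  i=1: 0 0 0 1 1 1
  i=2: 1 1 1 2 2 2
  i=3: 1 2 2 3 3 3
  i=4: 1 2 3 4 4 4
  i=5: 1 2 3 4 5 5
  i=6: 1 2 3 4 5 6

giving w = (4, 1, 2, 3, 5, 6) via Δ²R.

|D(w)|=3, |Ess(w)|=1:

[(1, 3, 0)]


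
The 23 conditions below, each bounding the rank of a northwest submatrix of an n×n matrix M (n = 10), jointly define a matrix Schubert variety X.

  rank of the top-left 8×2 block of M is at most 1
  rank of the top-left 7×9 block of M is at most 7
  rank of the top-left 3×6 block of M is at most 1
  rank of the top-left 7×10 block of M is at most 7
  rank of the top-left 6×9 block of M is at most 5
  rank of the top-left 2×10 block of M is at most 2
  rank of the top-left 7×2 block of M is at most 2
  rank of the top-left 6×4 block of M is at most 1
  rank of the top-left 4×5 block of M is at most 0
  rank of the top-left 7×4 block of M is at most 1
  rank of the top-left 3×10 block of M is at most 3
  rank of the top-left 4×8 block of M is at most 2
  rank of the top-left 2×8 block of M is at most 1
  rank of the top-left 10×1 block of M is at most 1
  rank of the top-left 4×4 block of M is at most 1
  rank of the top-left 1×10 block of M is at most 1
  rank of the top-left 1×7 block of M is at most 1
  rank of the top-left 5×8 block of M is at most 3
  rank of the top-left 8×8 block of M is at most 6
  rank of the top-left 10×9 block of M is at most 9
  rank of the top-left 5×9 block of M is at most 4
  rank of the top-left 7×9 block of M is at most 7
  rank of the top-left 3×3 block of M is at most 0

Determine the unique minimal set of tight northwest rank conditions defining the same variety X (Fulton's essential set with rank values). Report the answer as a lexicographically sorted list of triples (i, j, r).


Propagating the 23 rank bounds to every northwest block:

  0 0 0 0 0 1 1 1 1 1
  0 0 0 0 0 1 1 1 2 2
  0 0 0 0 0 1 2 2 3 3
  0 0 0 0 0 1 2 2 3 4
  1 1 1 1 1 2 3 3 4 5
  1 1 1 1 2 3 4 4 5 6
  1 1 1 1 2 3 4 5 6 7
  1 1 2 2 3 4 5 6 7 8
  1 2 3 3 4 5 6 7 8 9
  1 2 3 4 5 6 7 8 9 10

reading off 1-entries of Δ²R: w = (6, 9, 7, 10, 1, 5, 8, 3, 2, 4).

|D(w)|=30, |Ess(w)|=5:

[(2, 8, 1), (4, 5, 0), (4, 8, 2), (7, 4, 1), (8, 2, 1)]


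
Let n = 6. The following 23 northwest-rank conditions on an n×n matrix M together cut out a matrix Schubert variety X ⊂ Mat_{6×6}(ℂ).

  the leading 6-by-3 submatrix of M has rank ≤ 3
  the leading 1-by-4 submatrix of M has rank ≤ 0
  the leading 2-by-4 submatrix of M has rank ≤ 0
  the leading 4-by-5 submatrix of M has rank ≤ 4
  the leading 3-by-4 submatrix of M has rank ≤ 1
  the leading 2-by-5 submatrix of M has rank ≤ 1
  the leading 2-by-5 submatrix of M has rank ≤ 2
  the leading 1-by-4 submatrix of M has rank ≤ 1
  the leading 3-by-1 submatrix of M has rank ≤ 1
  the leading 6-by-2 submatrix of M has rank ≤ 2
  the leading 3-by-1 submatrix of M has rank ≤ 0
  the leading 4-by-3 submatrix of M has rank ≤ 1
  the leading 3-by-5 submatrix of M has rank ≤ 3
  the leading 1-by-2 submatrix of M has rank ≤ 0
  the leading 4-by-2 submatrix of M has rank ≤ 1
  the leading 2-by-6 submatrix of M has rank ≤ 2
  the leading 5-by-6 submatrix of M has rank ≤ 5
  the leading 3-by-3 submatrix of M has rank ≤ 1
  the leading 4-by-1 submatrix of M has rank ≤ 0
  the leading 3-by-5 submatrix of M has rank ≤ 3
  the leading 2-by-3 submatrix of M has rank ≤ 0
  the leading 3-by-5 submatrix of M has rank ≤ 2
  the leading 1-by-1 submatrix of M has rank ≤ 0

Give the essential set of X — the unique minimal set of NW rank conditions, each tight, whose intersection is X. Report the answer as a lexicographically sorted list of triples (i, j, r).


The tightest implied rank at each (i,j), from the 23 conditions:

  i=1: 0  0  0  0  1  1
  i=2: 0  0  0  0  1  2
  i=3: 0  1  1  1  2  3
  i=4: 0  1  1  2  3  4
  i=5: 1  2  2  3  4  5
  i=6: 1  2  3  4  5  6

so w = (5, 6, 2, 4, 1, 3).

ℓ(w)=11; the 3 essential cells (i,j,r):

[(2, 4, 0), (4, 1, 0), (4, 3, 1)]


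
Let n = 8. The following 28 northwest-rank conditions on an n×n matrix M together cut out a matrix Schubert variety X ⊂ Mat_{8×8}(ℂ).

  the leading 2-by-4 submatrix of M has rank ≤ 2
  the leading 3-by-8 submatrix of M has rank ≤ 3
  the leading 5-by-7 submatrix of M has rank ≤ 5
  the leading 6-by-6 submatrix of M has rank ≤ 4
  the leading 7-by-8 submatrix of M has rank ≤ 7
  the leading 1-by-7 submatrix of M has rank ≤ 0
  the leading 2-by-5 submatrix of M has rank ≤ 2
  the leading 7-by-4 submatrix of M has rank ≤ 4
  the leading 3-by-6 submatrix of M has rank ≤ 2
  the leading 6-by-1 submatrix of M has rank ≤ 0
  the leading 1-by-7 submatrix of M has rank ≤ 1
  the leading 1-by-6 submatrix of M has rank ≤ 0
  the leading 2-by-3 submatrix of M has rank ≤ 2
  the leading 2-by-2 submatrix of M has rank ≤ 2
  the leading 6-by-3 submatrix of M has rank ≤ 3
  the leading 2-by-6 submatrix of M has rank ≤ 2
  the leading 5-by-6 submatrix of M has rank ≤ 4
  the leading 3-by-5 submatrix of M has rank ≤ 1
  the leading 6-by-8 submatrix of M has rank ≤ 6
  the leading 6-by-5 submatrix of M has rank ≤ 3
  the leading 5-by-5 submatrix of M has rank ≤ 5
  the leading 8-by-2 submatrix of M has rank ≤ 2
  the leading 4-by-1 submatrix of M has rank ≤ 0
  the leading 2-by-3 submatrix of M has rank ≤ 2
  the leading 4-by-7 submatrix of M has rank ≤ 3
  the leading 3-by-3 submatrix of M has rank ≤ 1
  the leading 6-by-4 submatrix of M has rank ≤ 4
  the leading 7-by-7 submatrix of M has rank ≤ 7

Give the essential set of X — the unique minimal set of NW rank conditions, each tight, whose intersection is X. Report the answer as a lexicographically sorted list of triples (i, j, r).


Recovering R(i,j) via the rank-extension bound from the 28 conditions:

  i=1: 0 0 0 0 0 0 0 1
  i=2: 0 1 1 1 1 1 1 2
  i=3: 0 1 1 1 1 2 2 3
  i=4: 0 1 2 2 2 3 3 4
  i=5: 0 1 2 3 3 4 4 5
  i=6: 0 1 2 3 3 4 5 6
  i=7: 1 2 3 4 4 5 6 7
  i=8: 1 2 3 4 5 6 7 8

so w = (8, 2, 6, 3, 4, 7, 1, 5).

4 SE-corners of the 16-cell Rothe diagram give Ess(w):

[(1, 7, 0), (3, 5, 1), (6, 1, 0), (6, 5, 3)]


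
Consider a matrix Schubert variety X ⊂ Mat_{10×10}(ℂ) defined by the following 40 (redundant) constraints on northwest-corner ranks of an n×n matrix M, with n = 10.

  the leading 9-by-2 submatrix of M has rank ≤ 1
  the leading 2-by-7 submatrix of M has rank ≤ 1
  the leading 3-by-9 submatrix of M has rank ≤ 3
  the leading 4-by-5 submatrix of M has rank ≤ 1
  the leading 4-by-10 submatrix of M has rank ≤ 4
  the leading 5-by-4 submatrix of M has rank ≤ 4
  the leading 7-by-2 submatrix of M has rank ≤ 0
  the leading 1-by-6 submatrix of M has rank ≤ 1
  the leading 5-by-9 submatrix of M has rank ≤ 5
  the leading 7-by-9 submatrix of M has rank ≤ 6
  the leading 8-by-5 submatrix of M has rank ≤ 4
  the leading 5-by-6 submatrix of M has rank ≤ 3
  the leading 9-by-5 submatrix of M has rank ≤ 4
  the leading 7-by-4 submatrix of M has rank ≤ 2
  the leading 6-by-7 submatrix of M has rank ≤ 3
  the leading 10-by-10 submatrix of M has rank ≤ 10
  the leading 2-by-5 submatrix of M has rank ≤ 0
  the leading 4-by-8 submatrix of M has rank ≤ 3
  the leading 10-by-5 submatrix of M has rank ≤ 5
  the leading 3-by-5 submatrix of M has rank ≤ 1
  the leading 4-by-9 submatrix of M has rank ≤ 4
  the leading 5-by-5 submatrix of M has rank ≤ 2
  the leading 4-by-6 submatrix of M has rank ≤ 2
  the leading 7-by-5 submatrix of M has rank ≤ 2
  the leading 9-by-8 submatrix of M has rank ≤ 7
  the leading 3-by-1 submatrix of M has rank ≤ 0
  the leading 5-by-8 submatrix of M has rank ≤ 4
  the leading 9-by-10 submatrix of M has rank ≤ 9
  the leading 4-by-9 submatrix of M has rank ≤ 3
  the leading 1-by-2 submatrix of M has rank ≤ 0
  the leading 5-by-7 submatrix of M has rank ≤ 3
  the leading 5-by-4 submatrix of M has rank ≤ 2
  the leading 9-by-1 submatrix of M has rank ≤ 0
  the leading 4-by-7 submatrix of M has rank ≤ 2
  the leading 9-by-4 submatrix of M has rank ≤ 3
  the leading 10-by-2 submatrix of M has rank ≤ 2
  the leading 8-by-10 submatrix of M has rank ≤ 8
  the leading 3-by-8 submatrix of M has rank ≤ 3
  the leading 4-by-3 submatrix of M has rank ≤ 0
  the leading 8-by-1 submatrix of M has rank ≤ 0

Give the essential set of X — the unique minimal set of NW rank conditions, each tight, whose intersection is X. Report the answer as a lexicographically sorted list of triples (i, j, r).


Recovering R(i,j) via the rank-extension bound from the 40 conditions:

  R[1]: 0 | 0 | 0 | 0 | 0 | 1 | 1 | 1 | 1 | 1
  R[2]: 0 | 0 | 0 | 0 | 0 | 1 | 1 | 2 | 2 | 2
  R[3]: 0 | 0 | 0 | 1 | 1 | 2 | 2 | 3 | 3 | 3
  R[4]: 0 | 0 | 0 | 1 | 1 | 2 | 2 | 3 | 3 | 4
  R[5]: 0 | 0 | 1 | 2 | 2 | 3 | 3 | 4 | 4 | 5
  R[6]: 0 | 0 | 1 | 2 | 2 | 3 | 3 | 4 | 5 | 6
  R[7]: 0 | 0 | 1 | 2 | 2 | 3 | 4 | 5 | 6 | 7
  R[8]: 0 | 1 | 2 | 3 | 3 | 4 | 5 | 6 | 7 | 8
  R[9]: 0 | 1 | 2 | 3 | 4 | 5 | 6 | 7 | 8 | 9
  R[10]: 1 | 2 | 3 | 4 | 5 | 6 | 7 | 8 | 9 | 10

so w = (6, 8, 4, 10, 3, 9, 7, 2, 5, 1).

ℓ(w)=31; the 10 essential cells (i,j,r):

[(2, 5, 0), (2, 7, 1), (4, 3, 0), (4, 5, 1), (4, 7, 2), (4, 9, 3), (6, 7, 3), (7, 2, 0), (7, 5, 2), (9, 1, 0)]


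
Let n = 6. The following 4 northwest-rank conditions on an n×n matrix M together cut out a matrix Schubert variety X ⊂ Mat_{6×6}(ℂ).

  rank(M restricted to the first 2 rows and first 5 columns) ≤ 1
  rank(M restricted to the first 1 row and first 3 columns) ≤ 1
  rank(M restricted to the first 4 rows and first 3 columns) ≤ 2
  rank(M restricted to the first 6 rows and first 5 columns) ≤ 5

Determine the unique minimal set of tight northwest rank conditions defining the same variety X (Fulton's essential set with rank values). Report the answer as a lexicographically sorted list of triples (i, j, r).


Recovering R(i,j) via the rank-extension bound from the 4 conditions:

  1 | 1 | 1 | 1 | 1 | 1
  1 | 1 | 1 | 1 | 1 | 2
  1 | 2 | 2 | 2 | 2 | 3
  1 | 2 | 2 | 3 | 3 | 4
  1 | 2 | 3 | 4 | 4 | 5
  1 | 2 | 3 | 4 | 5 | 6

so w = (1, 6, 2, 4, 3, 5).

Fulton essential set (2 of the 5 Rothe cells):

[(2, 5, 1), (4, 3, 2)]


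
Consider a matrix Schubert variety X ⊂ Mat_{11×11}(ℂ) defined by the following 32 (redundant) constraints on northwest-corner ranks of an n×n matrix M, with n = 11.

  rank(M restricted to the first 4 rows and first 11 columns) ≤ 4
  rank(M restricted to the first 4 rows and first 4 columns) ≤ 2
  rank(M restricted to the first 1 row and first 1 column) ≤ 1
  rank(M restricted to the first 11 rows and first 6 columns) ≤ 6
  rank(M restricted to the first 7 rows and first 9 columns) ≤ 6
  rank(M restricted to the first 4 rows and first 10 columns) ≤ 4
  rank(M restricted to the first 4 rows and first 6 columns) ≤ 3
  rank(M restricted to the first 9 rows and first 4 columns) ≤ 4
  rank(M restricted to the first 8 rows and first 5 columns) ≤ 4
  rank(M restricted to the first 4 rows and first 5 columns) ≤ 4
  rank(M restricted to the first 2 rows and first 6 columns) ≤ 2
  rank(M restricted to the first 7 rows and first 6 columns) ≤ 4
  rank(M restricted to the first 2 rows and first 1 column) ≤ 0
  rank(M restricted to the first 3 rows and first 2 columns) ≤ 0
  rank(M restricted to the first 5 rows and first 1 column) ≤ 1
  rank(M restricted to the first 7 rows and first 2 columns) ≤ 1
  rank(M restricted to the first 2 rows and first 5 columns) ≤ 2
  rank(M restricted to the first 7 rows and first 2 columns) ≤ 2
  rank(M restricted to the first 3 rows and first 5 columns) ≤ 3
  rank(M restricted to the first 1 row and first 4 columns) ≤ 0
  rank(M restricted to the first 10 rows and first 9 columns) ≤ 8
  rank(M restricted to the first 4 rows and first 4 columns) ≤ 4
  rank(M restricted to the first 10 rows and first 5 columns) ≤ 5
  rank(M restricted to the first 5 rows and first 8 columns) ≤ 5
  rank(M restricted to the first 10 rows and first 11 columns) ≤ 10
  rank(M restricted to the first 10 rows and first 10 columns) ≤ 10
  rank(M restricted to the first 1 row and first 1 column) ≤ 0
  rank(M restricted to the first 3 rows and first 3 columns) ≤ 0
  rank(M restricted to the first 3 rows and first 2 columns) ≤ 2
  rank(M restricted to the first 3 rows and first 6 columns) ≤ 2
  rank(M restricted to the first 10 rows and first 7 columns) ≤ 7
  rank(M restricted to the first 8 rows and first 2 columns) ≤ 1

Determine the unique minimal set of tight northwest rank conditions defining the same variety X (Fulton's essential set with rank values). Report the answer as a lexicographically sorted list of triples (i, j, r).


Rank table r_w(11×11) implied by the 32 constraints:

  0 0 0 0 1 1 1 1 1 1 1
  0 0 0 1 2 2 2 2 2 2 2
  0 0 0 1 2 2 3 3 3 3 3
  1 1 1 2 3 3 4 4 4 4 4
  1 1 2 3 4 4 5 5 5 5 5
  1 1 2 3 4 4 5 6 6 6 6
  1 1 2 3 4 4 5 6 6 7 7
  1 1 2 3 4 5 6 7 7 8 8
  1 2 3 4 5 6 7 8 8 9 9
  1 2 3 4 5 6 7 8 8 9 10
  1 2 3 4 5 6 7 8 9 10 11

hence w(1..11) = (5, 4, 7, 1, 3, 8, 10, 6, 2, 11, 9).

ℓ(w)=19; the 7 essential cells (i,j,r):

[(1, 4, 0), (3, 3, 0), (3, 6, 2), (7, 6, 4), (7, 9, 6), (8, 2, 1), (10, 9, 8)]


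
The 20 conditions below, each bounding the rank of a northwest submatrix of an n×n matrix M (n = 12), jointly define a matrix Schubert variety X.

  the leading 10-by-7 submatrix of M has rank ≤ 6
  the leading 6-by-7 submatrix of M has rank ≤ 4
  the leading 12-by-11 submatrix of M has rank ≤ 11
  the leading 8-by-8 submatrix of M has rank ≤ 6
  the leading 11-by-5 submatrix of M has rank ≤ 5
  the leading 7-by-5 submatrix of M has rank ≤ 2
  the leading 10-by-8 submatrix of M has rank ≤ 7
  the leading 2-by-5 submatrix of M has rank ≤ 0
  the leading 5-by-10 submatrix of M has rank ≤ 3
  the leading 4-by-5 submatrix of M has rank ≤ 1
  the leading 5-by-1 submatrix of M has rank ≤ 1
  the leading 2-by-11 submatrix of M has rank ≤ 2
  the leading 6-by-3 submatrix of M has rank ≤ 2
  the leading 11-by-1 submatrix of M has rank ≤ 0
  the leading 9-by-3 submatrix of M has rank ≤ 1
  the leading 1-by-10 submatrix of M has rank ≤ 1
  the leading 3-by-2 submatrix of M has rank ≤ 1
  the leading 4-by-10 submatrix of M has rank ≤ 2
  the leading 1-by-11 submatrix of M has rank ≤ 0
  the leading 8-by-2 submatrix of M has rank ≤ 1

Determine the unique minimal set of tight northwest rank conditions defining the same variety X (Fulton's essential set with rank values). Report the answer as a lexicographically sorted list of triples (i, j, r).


Computing R[i][j] = min implied NW-rank bound (n=12, 20 conditions):

  R[1]: 0  0  0  0  0  0  0  0  0  0  0  1
  R[2]: 0  0  0  0  0  1  1  1  1  1  1  2
  R[3]: 0  1  1  1  1  2  2  2  2  2  2  3
  R[4]: 0  1  1  1  1  2  2  2  2  2  3  4
  R[5]: 0  1  1  2  2  3  3  3  3  3  4  5
  R[6]: 0  1  1  2  2  3  4  4  4  4  5  6
  R[7]: 0  1  1  2  2  3  4  5  5  5  6  7
  R[8]: 0  1  1  2  3  4  5  6  6  6  7  8
  R[9]: 0  1  1  2  3  4  5  6  7  7  8  9
  R[10]: 0  1  2  3  4  5  6  7  8  8  9  10
  R[11]: 0  1  2  3  4  5  6  7  8  9  10  11
  R[12]: 1  2  3  4  5  6  7  8  9  10  11  12

the unique w with this rank table is (12, 6, 2, 11, 4, 7, 8, 5, 9, 3, 10, 1).

7 SE-corners of the 39-cell Rothe diagram give Ess(w):

[(1, 11, 0), (2, 5, 0), (4, 5, 1), (4, 10, 2), (7, 5, 2), (9, 3, 1), (11, 1, 0)]


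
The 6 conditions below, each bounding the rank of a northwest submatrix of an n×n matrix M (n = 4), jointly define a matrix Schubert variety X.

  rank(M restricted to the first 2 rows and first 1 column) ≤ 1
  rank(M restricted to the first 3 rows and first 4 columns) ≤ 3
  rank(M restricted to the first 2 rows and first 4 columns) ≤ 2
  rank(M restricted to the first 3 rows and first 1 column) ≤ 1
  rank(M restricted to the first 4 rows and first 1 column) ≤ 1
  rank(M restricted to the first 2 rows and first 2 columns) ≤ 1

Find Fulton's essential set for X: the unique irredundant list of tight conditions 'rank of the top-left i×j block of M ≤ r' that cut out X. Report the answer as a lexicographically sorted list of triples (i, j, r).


Recovering R(i,j) via the rank-extension bound from the 6 conditions:

  row 1: 1 1 1 1
  row 2: 1 1 2 2
  row 3: 1 2 3 3
  row 4: 1 2 3 4

reading off 1-entries of Δ²R: w = (1, 3, 2, 4).

D(w) has 1 cell with 1 SE-corner; essential set:

[(2, 2, 1)]


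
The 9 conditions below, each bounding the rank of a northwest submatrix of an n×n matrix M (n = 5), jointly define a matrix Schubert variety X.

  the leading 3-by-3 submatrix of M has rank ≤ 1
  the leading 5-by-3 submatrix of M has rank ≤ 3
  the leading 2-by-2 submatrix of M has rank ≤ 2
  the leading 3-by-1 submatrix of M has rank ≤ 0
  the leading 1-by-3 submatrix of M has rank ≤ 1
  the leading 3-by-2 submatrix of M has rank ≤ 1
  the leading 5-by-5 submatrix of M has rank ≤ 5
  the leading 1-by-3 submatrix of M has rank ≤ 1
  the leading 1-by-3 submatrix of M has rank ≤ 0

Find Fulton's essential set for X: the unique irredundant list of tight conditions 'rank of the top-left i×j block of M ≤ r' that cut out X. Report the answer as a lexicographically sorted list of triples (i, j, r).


Propagating the 9 rank bounds to every northwest block:

  row 1: 0  0  0  1  1
  row 2: 0  1  1  2  2
  row 3: 0  1  1  2  3
  row 4: 1  2  2  3  4
  row 5: 1  2  3  4  5

giving w = (4, 2, 5, 1, 3) via Δ²R.

|D(w)|=6, |Ess(w)|=3:

[(1, 3, 0), (3, 1, 0), (3, 3, 1)]


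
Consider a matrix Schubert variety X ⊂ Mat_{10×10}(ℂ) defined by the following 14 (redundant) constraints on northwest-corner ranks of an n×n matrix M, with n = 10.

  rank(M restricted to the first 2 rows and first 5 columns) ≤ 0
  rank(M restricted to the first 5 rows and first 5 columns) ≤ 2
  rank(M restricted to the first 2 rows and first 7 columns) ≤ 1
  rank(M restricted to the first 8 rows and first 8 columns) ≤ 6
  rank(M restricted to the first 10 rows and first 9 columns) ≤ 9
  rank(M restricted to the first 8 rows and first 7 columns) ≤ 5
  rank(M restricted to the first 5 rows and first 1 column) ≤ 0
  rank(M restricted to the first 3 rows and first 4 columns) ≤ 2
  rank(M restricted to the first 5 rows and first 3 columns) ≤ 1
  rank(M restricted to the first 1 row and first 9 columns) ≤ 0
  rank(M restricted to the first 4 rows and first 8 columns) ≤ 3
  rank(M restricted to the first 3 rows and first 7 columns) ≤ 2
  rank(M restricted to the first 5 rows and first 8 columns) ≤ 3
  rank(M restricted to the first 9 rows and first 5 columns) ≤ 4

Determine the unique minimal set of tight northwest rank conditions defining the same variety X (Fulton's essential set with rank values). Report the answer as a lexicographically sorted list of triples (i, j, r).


Recovering R(i,j) via the rank-extension bound from the 14 conditions:

  R[1]: 0  0  0  0  0  0  0  0  0  1
  R[2]: 0  0  0  0  0  1  1  1  1  2
  R[3]: 0  1  1  1  1  2  2  2  2  3
  R[4]: 0  1  1  2  2  3  3  3  3  4
  R[5]: 0  1  1  2  2  3  3  3  4  5
  R[6]: 1  2  2  3  3  4  4  4  5  6
  R[7]: 1  2  3  4  4  5  5  5  6  7
  R[8]: 1  2  3  4  4  5  5  6  7  8
  R[9]: 1  2  3  4  4  5  6  7  8  9
  R[10]: 1  2  3  4  5  6  7  8  9  10

the unique w with this rank table is (10, 6, 2, 4, 9, 1, 3, 8, 7, 5).

8 SE-corners of the 25-cell Rothe diagram give Ess(w):

[(1, 9, 0), (2, 5, 0), (5, 1, 0), (5, 3, 1), (5, 5, 2), (5, 8, 3), (8, 7, 5), (9, 5, 4)]


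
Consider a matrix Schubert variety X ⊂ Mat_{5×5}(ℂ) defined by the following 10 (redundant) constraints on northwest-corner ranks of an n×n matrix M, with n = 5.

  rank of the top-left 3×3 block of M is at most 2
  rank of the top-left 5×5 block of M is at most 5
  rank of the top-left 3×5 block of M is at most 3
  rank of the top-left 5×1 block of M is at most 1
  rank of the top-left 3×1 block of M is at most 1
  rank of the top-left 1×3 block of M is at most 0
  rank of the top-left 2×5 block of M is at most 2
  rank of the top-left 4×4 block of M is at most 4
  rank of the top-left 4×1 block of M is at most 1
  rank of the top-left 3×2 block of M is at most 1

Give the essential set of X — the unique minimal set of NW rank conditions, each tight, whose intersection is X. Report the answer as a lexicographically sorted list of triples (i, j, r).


Rank table r_w(5×5) implied by the 10 constraints:

  i=1: 0 0 0 1 1
  i=2: 1 1 1 2 2
  i=3: 1 1 2 3 3
  i=4: 1 2 3 4 4
  i=5: 1 2 3 4 5

the unique w with this rank table is (4, 1, 3, 2, 5).

Fulton essential set (2 of the 4 Rothe cells):

[(1, 3, 0), (3, 2, 1)]


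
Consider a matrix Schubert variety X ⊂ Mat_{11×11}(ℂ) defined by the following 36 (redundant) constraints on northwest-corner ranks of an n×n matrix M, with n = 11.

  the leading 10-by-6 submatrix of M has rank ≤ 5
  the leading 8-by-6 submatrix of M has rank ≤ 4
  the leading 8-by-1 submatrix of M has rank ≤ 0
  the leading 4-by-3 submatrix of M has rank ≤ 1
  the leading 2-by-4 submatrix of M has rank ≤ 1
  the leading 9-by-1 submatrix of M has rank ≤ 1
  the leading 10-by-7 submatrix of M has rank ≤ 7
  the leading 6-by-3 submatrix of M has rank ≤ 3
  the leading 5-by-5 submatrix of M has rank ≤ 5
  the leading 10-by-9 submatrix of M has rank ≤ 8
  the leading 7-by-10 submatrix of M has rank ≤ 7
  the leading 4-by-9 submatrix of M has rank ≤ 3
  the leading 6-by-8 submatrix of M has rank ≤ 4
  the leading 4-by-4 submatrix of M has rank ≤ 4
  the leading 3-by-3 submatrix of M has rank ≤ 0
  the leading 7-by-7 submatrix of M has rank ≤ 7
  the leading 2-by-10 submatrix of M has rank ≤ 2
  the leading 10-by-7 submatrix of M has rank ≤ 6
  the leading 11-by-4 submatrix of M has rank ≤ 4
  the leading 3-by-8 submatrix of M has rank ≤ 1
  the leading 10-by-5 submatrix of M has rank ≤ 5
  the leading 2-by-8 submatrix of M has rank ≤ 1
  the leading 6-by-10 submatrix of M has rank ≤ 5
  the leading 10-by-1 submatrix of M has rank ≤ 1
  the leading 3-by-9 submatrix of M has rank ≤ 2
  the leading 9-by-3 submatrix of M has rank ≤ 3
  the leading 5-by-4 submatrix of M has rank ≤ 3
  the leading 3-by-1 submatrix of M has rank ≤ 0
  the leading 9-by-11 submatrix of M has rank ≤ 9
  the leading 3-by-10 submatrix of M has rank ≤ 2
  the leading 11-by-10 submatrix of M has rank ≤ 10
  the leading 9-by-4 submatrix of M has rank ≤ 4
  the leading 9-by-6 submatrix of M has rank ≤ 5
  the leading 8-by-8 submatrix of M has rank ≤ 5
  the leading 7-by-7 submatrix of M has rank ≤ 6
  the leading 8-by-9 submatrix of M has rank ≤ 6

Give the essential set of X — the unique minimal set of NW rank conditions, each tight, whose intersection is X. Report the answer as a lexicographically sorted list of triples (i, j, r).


Recovering R(i,j) via the rank-extension bound from the 36 conditions:

  R[1]: 0  0  0  1  1  1  1  1  1  1  1
  R[2]: 0  0  0  1  1  1  1  1  2  2  2
  R[3]: 0  0  0  1  1  1  1  1  2  2  3
  R[4]: 0  1  1  2  2  2  2  2  3  3  4
  R[5]: 0  1  2  3  3  3  3  3  4  4  5
  R[6]: 0  1  2  3  4  4  4  4  5  5  6
  R[7]: 0  1  2  3  4  4  5  5  6  6  7
  R[8]: 0  1  2  3  4  4  5  5  6  7  8
  R[9]: 1  2  3  4  5  5  6  6  7  8  9
  R[10]: 1  2  3  4  5  5  6  7  8  9  10
  R[11]: 1  2  3  4  5  6  7  8  9  10  11

so w = (4, 9, 11, 2, 3, 5, 7, 10, 1, 8, 6).

|D(w)|=27, |Ess(w)|=7:

[(3, 3, 0), (3, 8, 1), (3, 10, 2), (8, 1, 0), (8, 6, 4), (8, 8, 5), (10, 6, 5)]


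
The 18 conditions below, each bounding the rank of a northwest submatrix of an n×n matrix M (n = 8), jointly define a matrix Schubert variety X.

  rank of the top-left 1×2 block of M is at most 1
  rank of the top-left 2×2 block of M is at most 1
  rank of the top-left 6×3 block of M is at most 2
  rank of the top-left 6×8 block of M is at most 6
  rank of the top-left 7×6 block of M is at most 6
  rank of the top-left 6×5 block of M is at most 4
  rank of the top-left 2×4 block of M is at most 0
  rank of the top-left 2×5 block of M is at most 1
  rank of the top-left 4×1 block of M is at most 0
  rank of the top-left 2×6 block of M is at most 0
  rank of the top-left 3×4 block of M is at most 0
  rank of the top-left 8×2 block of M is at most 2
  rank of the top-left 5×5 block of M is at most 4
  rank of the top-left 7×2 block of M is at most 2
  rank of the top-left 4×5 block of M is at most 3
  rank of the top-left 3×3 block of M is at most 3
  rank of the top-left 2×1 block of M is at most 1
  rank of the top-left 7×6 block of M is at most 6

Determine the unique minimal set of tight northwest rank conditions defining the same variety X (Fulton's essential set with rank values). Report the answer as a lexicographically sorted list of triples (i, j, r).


Computing R[i][j] = min implied NW-rank bound (n=8, 18 conditions):

  0  0  0  0  0  0  1  1
  0  0  0  0  0  0  1  2
  0  0  0  0  1  1  2  3
  0  1  1  1  2  2  3  4
  1  2  2  2  3  3  4  5
  1  2  2  3  4  4  5  6
  1  2  3  4  5  5  6  7
  1  2  3  4  5  6  7  8

giving w = (7, 8, 5, 2, 1, 4, 3, 6) via Δ²R.

Rothe diagram D(w) (18 cells), 4 SE-corners (essential conditions):

[(2, 6, 0), (3, 4, 0), (4, 1, 0), (6, 3, 2)]


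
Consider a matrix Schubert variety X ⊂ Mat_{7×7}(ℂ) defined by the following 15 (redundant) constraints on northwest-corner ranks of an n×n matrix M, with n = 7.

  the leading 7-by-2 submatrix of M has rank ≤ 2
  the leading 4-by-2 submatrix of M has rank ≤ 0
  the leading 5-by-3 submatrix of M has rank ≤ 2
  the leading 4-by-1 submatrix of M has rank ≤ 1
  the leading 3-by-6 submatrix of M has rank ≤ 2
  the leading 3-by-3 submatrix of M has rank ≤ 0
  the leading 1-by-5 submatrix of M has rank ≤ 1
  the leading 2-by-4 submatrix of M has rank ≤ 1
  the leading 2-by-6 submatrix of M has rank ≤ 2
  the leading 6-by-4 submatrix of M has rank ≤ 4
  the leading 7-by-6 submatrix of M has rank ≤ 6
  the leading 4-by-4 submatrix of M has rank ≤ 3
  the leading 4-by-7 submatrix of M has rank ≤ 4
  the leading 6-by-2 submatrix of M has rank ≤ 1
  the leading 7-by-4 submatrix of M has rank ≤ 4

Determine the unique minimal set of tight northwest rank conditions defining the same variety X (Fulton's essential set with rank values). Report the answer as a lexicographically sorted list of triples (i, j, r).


Propagating the 15 rank bounds to every northwest block:

  0  0  0  1  1  1  1
  0  0  0  1  2  2  2
  0  0  0  1  2  2  3
  0  0  1  2  3  3  4
  1  1  2  3  4  4  5
  1  1  2  3  4  5  6
  1  2  3  4  5  6  7

second differences of R give the permutation w = (4, 5, 7, 3, 1, 6, 2).

ℓ(w)=13; the 4 essential cells (i,j,r):

[(3, 3, 0), (3, 6, 2), (4, 2, 0), (6, 2, 1)]


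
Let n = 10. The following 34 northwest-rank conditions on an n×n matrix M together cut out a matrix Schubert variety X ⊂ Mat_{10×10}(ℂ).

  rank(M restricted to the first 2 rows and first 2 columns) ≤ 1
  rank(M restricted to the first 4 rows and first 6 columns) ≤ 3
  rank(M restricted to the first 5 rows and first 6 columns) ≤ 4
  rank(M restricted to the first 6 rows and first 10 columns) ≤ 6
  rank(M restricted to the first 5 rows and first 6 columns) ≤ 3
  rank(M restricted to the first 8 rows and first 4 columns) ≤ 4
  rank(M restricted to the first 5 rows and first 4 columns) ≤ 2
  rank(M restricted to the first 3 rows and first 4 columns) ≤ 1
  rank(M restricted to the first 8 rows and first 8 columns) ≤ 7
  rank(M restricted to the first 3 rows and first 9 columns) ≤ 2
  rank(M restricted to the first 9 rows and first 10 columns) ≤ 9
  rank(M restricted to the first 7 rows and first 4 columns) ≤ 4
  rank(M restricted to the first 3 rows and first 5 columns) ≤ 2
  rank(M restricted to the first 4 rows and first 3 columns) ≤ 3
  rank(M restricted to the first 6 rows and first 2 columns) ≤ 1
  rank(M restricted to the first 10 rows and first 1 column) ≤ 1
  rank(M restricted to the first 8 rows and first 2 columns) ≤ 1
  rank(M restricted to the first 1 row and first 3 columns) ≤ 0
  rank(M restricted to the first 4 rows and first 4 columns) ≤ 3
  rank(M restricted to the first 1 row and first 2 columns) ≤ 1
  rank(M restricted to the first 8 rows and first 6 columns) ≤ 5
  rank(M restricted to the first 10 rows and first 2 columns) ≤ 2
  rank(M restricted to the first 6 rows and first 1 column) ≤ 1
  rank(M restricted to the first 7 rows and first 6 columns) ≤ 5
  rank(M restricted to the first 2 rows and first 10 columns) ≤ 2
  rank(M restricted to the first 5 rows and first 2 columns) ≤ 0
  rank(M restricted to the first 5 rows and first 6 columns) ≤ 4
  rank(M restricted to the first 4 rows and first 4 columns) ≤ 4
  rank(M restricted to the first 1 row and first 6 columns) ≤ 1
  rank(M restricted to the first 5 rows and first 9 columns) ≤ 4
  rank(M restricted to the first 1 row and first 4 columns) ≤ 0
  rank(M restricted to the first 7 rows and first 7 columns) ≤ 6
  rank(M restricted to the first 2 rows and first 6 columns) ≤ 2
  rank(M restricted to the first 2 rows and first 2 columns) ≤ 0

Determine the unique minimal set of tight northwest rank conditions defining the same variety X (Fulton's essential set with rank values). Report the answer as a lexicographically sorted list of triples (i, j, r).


The tightest implied rank at each (i,j), from the 34 conditions:

  R[1]: 0 0 0 0 1 1 1 1 1 1
  R[2]: 0 0 1 1 2 2 2 2 2 2
  R[3]: 0 0 1 1 2 2 2 2 2 3
  R[4]: 0 0 1 2 3 3 3 3 3 4
  R[5]: 0 0 1 2 3 3 4 4 4 5
  R[6]: 1 1 2 3 4 4 5 5 5 6
  R[7]: 1 1 2 3 4 5 6 6 6 7
  R[8]: 1 1 2 3 4 5 6 7 7 8
  R[9]: 1 2 3 4 5 6 7 8 8 9
  R[10]: 1 2 3 4 5 6 7 8 9 10

reading off 1-entries of Δ²R: w = (5, 3, 10, 4, 7, 1, 6, 8, 2, 9).

Rothe diagram D(w) (20 cells), 6 SE-corners (essential conditions):

[(1, 4, 0), (3, 4, 1), (3, 9, 2), (5, 2, 0), (5, 6, 3), (8, 2, 1)]
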